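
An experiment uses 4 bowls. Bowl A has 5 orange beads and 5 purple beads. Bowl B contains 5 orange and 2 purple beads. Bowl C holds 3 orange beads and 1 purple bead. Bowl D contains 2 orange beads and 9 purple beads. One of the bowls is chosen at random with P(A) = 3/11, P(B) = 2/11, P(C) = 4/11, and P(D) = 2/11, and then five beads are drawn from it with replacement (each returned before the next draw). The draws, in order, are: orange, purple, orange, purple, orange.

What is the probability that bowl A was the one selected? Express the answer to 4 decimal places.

0.3514

Compute the likelihood of the observed sequence for each case: P(data | bowl A) = (5/10)(5/10)(5/10)(5/10)(5/10) = 0.03125; P(data | bowl B) = (5/7)(2/7)(5/7)(2/7)(5/7) = 0.02975; P(data | bowl C) = (3/4)(1/4)(3/4)(1/4)(3/4) = 0.026367; P(data | bowl D) = (2/11)(9/11)(2/11)(9/11)(2/11) = 0.0040236.
Weighting by the prior gives 3/11 · 0.03125 = 0.0085227, 2/11 · 0.02975 = 0.005409, 4/11 · 0.026367 = 0.0095881, 2/11 · 0.0040236 = 0.00073156; with total 0.024251.
Therefore the posterior P(bowl A | data) = (0.0085227) / (0.024251) = 0.35143.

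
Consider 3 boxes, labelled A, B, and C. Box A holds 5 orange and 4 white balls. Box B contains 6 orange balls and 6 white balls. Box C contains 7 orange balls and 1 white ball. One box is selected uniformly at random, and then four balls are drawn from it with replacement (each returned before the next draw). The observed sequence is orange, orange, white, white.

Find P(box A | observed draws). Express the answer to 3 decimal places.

The likelihood of the observed sequence under each hypothesis: P(data | box A) = (5/9)(5/9)(4/9)(4/9) = 0.060966; P(data | box B) = (6/12)(6/12)(6/12)(6/12) = 0.0625; P(data | box C) = (7/8)(7/8)(1/8)(1/8) = 0.011963.
Multiplying each by its prior: 1/3 · 0.060966 = 0.020322, 1/3 · 0.0625 = 0.020833, 1/3 · 0.011963 = 0.0039876; with total 0.045143.
Hence P(box A | data) = (0.020322) / (0.045143) = 0.45017.

0.450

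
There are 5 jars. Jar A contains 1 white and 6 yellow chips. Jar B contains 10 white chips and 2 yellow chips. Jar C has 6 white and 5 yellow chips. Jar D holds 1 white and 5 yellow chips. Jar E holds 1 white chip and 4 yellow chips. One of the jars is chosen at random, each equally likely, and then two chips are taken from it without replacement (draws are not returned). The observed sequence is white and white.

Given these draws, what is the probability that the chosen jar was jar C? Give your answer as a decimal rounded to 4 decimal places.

Compute the likelihood of the observed sequence for each case: P(data | jar A) = (1/7)(0/6) = 0; P(data | jar B) = (10/12)(9/11) = 15/22; P(data | jar C) = (6/11)(5/10) = 3/11; P(data | jar D) = (1/6)(0/5) = 0; P(data | jar E) = (1/5)(0/4) = 0.
Multiplying each by its prior: 1/5 · 0 = 0, 1/5 · 15/22 = 3/22, 1/5 · 3/11 = 3/55, 1/5 · 0 = 0, 1/5 · 0 = 0; summing to 21/110.
Therefore the posterior P(jar C | data) = (3/55) / (21/110) = 2/7.

0.2857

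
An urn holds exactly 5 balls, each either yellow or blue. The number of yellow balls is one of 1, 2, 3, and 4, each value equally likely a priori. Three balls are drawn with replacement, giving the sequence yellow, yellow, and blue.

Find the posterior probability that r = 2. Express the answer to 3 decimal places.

0.240

The likelihood of the observed sequence under each hypothesis: P(data | r = 1) = (1/5)(1/5)(4/5) = 4/125; P(data | r = 2) = (2/5)(2/5)(3/5) = 12/125; P(data | r = 3) = (3/5)(3/5)(2/5) = 18/125; P(data | r = 4) = (4/5)(4/5)(1/5) = 16/125.
The prior-weighted likelihoods are 1/4 · 4/125 = 1/125, 1/4 · 12/125 = 3/125, 1/4 · 18/125 = 9/250, 1/4 · 16/125 = 4/125; these sum to 1/10.
So P(r = 2 | data) = (3/125) / (1/10) = 6/25.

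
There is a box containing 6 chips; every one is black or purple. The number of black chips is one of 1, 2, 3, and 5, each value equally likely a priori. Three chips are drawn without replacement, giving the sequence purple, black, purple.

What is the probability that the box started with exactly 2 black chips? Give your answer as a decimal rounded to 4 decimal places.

0.3871

The likelihood of the observed sequence under each hypothesis: P(data | r = 1) = (5/6)(1/5)(4/4) = 1/6; P(data | r = 2) = (4/6)(2/5)(3/4) = 1/5; P(data | r = 3) = (3/6)(3/5)(2/4) = 3/20; P(data | r = 5) = (1/6)(5/5)(0/4) = 0.
Multiplying each by its prior: 1/4 · 1/6 = 1/24, 1/4 · 1/5 = 1/20, 1/4 · 3/20 = 3/80, 1/4 · 0 = 0; these sum to 31/240.
By Bayes' rule, P(r = 2 | data) = (1/20) / (31/240) = 12/31.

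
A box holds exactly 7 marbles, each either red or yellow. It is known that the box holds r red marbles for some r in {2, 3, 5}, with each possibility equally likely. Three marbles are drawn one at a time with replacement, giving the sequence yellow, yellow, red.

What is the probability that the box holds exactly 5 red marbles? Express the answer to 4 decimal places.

The likelihood of the observed sequence under each hypothesis: P(data | r = 2) = (5/7)(5/7)(2/7) = 0.14577; P(data | r = 3) = (4/7)(4/7)(3/7) = 0.13994; P(data | r = 5) = (2/7)(2/7)(5/7) = 0.058309.
The prior-weighted likelihoods are 1/3 · 0.14577 = 0.048591, 1/3 · 0.13994 = 0.046647, 1/3 · 0.058309 = 0.019436; these sum to 0.11467.
Hence P(r = 5 | data) = (0.019436) / (0.11467) = 0.16949.

0.1695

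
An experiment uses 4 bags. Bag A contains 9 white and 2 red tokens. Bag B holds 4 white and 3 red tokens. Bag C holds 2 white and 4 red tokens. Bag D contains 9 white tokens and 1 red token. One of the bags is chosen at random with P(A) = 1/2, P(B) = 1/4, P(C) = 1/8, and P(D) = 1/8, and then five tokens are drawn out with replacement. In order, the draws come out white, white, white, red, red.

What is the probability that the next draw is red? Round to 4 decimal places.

0.3293

For each hypothesis, P(data | H) works out to: P(data | bag A) = (9/11)(9/11)(9/11)(2/11)(2/11) = 0.018106; P(data | bag B) = (4/7)(4/7)(4/7)(3/7)(3/7) = 0.034271; P(data | bag C) = (2/6)(2/6)(2/6)(4/6)(4/6) = 0.016461; P(data | bag D) = (9/10)(9/10)(9/10)(1/10)(1/10) = 0.00729.
Multiplying each by its prior: 1/2 · 0.018106 = 0.009053, 1/4 · 0.034271 = 0.0085679, 1/8 · 0.016461 = 0.0020576, 1/8 · 0.00729 = 0.00091125; with total 0.02059.
Normalising, the posterior is P(bag A | data) = 0.43969, P(bag B | data) = 0.41612, P(bag C | data) = 0.099934, P(bag D | data) = 0.044257.
Averaging over the posterior, P(red next | data) = (2/11)(0.43969) + (3/7)(0.41612) + (2/3)(0.099934) + (1/10)(0.044257) = 0.32933.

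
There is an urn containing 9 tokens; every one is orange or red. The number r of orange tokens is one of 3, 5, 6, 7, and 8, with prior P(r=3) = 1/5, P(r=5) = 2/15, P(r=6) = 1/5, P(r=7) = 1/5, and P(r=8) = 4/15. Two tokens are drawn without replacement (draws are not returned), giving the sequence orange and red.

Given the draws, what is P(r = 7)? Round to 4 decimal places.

0.1892

For each hypothesis, P(data | H) works out to: P(data | r = 3) = (3/9)(6/8) = 1/4; P(data | r = 5) = (5/9)(4/8) = 5/18; P(data | r = 6) = (6/9)(3/8) = 1/4; P(data | r = 7) = (7/9)(2/8) = 7/36; P(data | r = 8) = (8/9)(1/8) = 1/9.
Multiplying each by its prior: 1/5 · 1/4 = 1/20, 2/15 · 5/18 = 1/27, 1/5 · 1/4 = 1/20, 1/5 · 7/36 = 7/180, 4/15 · 1/9 = 4/135; summing to 37/180.
Hence P(r = 7 | data) = (7/180) / (37/180) = 7/37.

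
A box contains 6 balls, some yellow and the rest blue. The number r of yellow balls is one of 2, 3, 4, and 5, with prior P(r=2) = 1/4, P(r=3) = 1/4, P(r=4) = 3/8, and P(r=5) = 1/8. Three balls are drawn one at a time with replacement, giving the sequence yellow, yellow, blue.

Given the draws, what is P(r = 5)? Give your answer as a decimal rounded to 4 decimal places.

0.1208

For each hypothesis, P(data | H) works out to: P(data | r = 2) = (2/6)(2/6)(4/6) = 0.074074; P(data | r = 3) = (3/6)(3/6)(3/6) = 0.125; P(data | r = 4) = (4/6)(4/6)(2/6) = 0.14815; P(data | r = 5) = (5/6)(5/6)(1/6) = 0.11574.
The prior-weighted likelihoods are 1/4 · 0.074074 = 0.018519, 1/4 · 0.125 = 0.03125, 3/8 · 0.14815 = 0.055556, 1/8 · 0.11574 = 0.014468; with total 0.11979.
So P(r = 5 | data) = (0.014468) / (0.11979) = 0.12077.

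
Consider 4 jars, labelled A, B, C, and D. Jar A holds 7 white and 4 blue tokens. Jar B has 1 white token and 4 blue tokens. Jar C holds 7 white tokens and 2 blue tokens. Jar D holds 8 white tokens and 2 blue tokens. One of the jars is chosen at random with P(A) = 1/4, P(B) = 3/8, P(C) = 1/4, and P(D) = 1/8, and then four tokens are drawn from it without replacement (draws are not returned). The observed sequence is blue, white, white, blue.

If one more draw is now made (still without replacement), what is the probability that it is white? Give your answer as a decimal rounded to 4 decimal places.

0.8227

The likelihood of the observed sequence under each hypothesis: P(data | jar A) = (4/11)(7/10)(6/9)(3/8) = 0.063636; P(data | jar B) = (4/5)(1/4)(0/3) = 0; P(data | jar C) = (2/9)(7/8)(6/7)(1/6) = 0.027778; P(data | jar D) = (2/10)(8/9)(7/8)(1/7) = 0.022222.
Multiplying each by its prior: 1/4 · 0.063636 = 0.015909, 3/8 · 0 = 0, 1/4 · 0.027778 = 0.0069444, 1/8 · 0.022222 = 0.0027778; summing to 0.025631.
Dividing through by the total gives posterior P(jar A | data) = 0.62069, P(jar B | data) = 0, P(jar C | data) = 0.27094, P(jar D | data) = 0.10837.
So P(white next | data) = Σ P(white next | H) P(H | data) = (5/7)(0.62069) + (1)(0.27094) + (1)(0.10837) = 0.82266.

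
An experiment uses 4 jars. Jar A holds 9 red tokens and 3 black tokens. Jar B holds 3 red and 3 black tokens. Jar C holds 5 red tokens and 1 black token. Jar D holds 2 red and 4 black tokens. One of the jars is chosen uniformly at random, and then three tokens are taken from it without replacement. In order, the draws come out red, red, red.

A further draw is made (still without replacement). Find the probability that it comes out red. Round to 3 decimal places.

0.631

Under each hypothesis, the probability of the observed sequence is: P(data | jar A) = (9/12)(8/11)(7/10) = 21/55; P(data | jar B) = (3/6)(2/5)(1/4) = 1/20; P(data | jar C) = (5/6)(4/5)(3/4) = 1/2; P(data | jar D) = (2/6)(1/5)(0/4) = 0.
The prior-weighted likelihoods are 1/4 · 21/55 = 21/220, 1/4 · 1/20 = 1/80, 1/4 · 1/2 = 1/8, 1/4 · 0 = 0; summing to 41/176.
Normalising, the posterior is P(jar A | data) = 84/205, P(jar B | data) = 11/205, P(jar C | data) = 22/41, P(jar D | data) = 0.
Averaging over the posterior, P(red next | data) = (2/3)(84/205) + (0)(11/205) + (2/3)(22/41) = 388/615.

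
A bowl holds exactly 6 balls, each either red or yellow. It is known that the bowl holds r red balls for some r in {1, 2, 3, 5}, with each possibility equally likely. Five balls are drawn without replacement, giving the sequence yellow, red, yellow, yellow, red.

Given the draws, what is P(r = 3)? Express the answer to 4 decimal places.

0.4286

Compute the likelihood of the observed sequence for each case: P(data | r = 1) = (5/6)(1/5)(4/4)(3/3)(0/2) = 0; P(data | r = 2) = (4/6)(2/5)(3/4)(2/3)(1/2) = 1/15; P(data | r = 3) = (3/6)(3/5)(2/4)(1/3)(2/2) = 1/20; P(data | r = 5) = (1/6)(5/5)(0/4) = 0.
Weighting by the prior gives 1/4 · 0 = 0, 1/4 · 1/15 = 1/60, 1/4 · 1/20 = 1/80, 1/4 · 0 = 0; with total 7/240.
Therefore the posterior P(r = 3 | data) = (1/80) / (7/240) = 3/7.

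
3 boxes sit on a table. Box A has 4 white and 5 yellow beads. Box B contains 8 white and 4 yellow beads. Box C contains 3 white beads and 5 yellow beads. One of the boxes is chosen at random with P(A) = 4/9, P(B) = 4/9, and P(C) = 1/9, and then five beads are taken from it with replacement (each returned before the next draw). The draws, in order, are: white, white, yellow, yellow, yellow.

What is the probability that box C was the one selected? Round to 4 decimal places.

0.1457

Under each hypothesis, the probability of the observed sequence is: P(data | box A) = (4/9)(4/9)(5/9)(5/9)(5/9) = 0.03387; P(data | box B) = (8/12)(8/12)(4/12)(4/12)(4/12) = 0.016461; P(data | box C) = (3/8)(3/8)(5/8)(5/8)(5/8) = 0.034332.
Multiplying each by its prior: 4/9 · 0.03387 = 0.015053, 4/9 · 0.016461 = 0.007316, 1/9 · 0.034332 = 0.0038147; these sum to 0.026184.
Hence P(box C | data) = (0.0038147) / (0.026184) = 0.14569.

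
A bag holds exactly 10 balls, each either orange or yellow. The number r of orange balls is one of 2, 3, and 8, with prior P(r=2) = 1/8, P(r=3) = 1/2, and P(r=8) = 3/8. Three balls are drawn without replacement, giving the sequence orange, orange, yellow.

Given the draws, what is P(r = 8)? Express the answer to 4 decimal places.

Under each hypothesis, the probability of the observed sequence is: P(data | r = 2) = (2/10)(1/9)(8/8) = 1/45; P(data | r = 3) = (3/10)(2/9)(7/8) = 7/120; P(data | r = 8) = (8/10)(7/9)(2/8) = 7/45.
Weighting by the prior gives 1/8 · 1/45 = 1/360, 1/2 · 7/120 = 7/240, 3/8 · 7/45 = 7/120; these sum to 13/144.
By Bayes' rule, P(r = 8 | data) = (7/120) / (13/144) = 42/65.

0.6462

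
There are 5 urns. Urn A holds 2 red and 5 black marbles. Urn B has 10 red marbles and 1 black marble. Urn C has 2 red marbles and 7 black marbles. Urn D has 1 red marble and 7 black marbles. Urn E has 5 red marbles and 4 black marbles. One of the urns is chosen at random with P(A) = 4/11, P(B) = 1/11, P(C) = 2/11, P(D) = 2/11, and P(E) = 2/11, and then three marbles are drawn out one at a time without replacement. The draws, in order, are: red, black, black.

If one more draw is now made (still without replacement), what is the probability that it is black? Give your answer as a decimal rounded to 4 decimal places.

The likelihood of the observed sequence under each hypothesis: P(data | urn A) = (2/7)(5/6)(4/5) = 4/21; P(data | urn B) = (10/11)(1/10)(0/9) = 0; P(data | urn C) = (2/9)(7/8)(6/7) = 1/6; P(data | urn D) = (1/8)(7/7)(6/6) = 1/8; P(data | urn E) = (5/9)(4/8)(3/7) = 5/42.
Weighting by the prior gives 4/11 · 4/21 = 16/231, 1/11 · 0 = 0, 2/11 · 1/6 = 1/33, 2/11 · 1/8 = 1/44, 2/11 · 5/42 = 5/231; summing to 19/132.
Normalising, the posterior is P(urn A | data) = 64/133, P(urn B | data) = 0, P(urn C | data) = 4/19, P(urn D | data) = 3/19, P(urn E | data) = 20/133.
Averaging over the posterior, P(black next | data) = (3/4)(64/133) + (5/6)(4/19) + (1)(3/19) + (1/3)(20/133) = 99/133.

0.7444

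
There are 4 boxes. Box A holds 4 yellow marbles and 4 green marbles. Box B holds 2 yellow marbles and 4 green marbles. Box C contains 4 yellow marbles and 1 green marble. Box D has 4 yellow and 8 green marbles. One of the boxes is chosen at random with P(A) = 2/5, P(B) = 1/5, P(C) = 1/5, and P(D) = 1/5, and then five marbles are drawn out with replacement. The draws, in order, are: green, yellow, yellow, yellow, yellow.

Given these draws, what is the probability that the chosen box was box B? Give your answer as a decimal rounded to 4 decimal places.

Compute the likelihood of the observed sequence for each case: P(data | box A) = (4/8)(4/8)(4/8)(4/8)(4/8) = 0.03125; P(data | box B) = (4/6)(2/6)(2/6)(2/6)(2/6) = 0.0082305; P(data | box C) = (1/5)(4/5)(4/5)(4/5)(4/5) = 0.08192; P(data | box D) = (8/12)(4/12)(4/12)(4/12)(4/12) = 0.0082305.
Weighting by the prior gives 2/5 · 0.03125 = 0.0125, 1/5 · 0.0082305 = 0.0016461, 1/5 · 0.08192 = 0.016384, 1/5 · 0.0082305 = 0.0016461; with total 0.032176.
So P(box B | data) = (0.0016461) / (0.032176) = 0.051159.

0.0512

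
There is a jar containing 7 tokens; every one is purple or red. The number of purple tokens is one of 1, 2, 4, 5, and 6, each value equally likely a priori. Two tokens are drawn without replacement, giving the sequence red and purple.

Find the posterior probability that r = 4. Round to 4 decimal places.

Compute the likelihood of the observed sequence for each case: P(data | r = 1) = (6/7)(1/6) = 1/7; P(data | r = 2) = (5/7)(2/6) = 5/21; P(data | r = 4) = (3/7)(4/6) = 2/7; P(data | r = 5) = (2/7)(5/6) = 5/21; P(data | r = 6) = (1/7)(6/6) = 1/7.
The prior-weighted likelihoods are 1/5 · 1/7 = 1/35, 1/5 · 5/21 = 1/21, 1/5 · 2/7 = 2/35, 1/5 · 5/21 = 1/21, 1/5 · 1/7 = 1/35; these sum to 22/105.
So P(r = 4 | data) = (2/35) / (22/105) = 3/11.

0.2727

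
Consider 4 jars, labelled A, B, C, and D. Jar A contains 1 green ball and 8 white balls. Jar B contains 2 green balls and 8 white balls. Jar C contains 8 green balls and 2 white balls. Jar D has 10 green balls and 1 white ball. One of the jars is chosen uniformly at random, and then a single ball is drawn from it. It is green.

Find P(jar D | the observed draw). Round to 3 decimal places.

For each hypothesis, P(data | H) works out to: P(data | jar A) = (1/9) = 1/9; P(data | jar B) = (2/10) = 1/5; P(data | jar C) = (8/10) = 4/5; P(data | jar D) = (10/11) = 10/11.
Weighting by the prior gives 1/4 · 1/9 = 1/36, 1/4 · 1/5 = 1/20, 1/4 · 4/5 = 1/5, 1/4 · 10/11 = 5/22; summing to 50/99.
So P(jar D | data) = (5/22) / (50/99) = 9/20.

0.450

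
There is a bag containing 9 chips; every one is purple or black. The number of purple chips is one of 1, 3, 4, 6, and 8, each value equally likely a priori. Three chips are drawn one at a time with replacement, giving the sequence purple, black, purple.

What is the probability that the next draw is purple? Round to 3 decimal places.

0.584

Compute the likelihood of the observed sequence for each case: P(data | r = 1) = (1/9)(8/9)(1/9) = 0.010974; P(data | r = 3) = (3/9)(6/9)(3/9) = 0.074074; P(data | r = 4) = (4/9)(5/9)(4/9) = 0.10974; P(data | r = 6) = (6/9)(3/9)(6/9) = 0.14815; P(data | r = 8) = (8/9)(1/9)(8/9) = 0.087791.
Multiplying each by its prior: 1/5 · 0.010974 = 0.0021948, 1/5 · 0.074074 = 0.014815, 1/5 · 0.10974 = 0.021948, 1/5 · 0.14815 = 0.02963, 1/5 · 0.087791 = 0.017558; with total 0.086145.
Normalising, the posterior is P(r = 1 | data) = 0.025478, P(r = 3 | data) = 0.17197, P(r = 4 | data) = 0.25478, P(r = 6 | data) = 0.34395, P(r = 8 | data) = 0.20382.
So P(purple next | data) = Σ P(purple next | H) P(H | data) = (1/9)(0.025478) + (1/3)(0.17197) + (4/9)(0.25478) + (2/3)(0.34395) + (8/9)(0.20382) = 0.58386.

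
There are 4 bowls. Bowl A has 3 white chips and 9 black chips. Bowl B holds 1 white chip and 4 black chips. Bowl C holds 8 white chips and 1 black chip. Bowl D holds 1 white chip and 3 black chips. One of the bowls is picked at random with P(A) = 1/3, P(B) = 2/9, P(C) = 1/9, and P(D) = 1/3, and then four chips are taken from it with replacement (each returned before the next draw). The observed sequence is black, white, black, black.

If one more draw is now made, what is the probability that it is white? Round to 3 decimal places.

Under each hypothesis, the probability of the observed sequence is: P(data | bowl A) = (9/12)(3/12)(9/12)(9/12) = 0.10547; P(data | bowl B) = (4/5)(1/5)(4/5)(4/5) = 0.1024; P(data | bowl C) = (1/9)(8/9)(1/9)(1/9) = 0.0012193; P(data | bowl D) = (3/4)(1/4)(3/4)(3/4) = 0.10547.
Weighting by the prior gives 1/3 · 0.10547 = 0.035156, 2/9 · 0.1024 = 0.022756, 1/9 · 0.0012193 = 0.00013548, 1/3 · 0.10547 = 0.035156; with total 0.093204.
Normalising, the posterior is P(bowl A | data) = 0.3772, P(bowl B | data) = 0.24415, P(bowl C | data) = 0.0014536, P(bowl D | data) = 0.3772.
Averaging over the posterior, P(white next | data) = (1/4)(0.3772) + (1/5)(0.24415) + (8/9)(0.0014536) + (1/4)(0.3772) = 0.23872.

0.239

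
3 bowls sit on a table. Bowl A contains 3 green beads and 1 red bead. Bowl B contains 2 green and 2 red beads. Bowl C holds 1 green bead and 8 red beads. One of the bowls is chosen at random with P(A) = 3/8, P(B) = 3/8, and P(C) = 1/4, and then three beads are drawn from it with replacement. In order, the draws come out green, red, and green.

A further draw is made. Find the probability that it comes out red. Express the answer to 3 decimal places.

0.382

Under each hypothesis, the probability of the observed sequence is: P(data | bowl A) = (3/4)(1/4)(3/4) = 0.14062; P(data | bowl B) = (2/4)(2/4)(2/4) = 0.125; P(data | bowl C) = (1/9)(8/9)(1/9) = 0.010974.
Multiplying each by its prior: 3/8 · 0.14062 = 0.052734, 3/8 · 0.125 = 0.046875, 1/4 · 0.010974 = 0.0027435; summing to 0.10235.
Normalising, the posterior is P(bowl A | data) = 0.51522, P(bowl B | data) = 0.45797, P(bowl C | data) = 0.026804.
Averaging over the posterior, P(red next | data) = (1/4)(0.51522) + (1/2)(0.45797) + (8/9)(0.026804) = 0.38162.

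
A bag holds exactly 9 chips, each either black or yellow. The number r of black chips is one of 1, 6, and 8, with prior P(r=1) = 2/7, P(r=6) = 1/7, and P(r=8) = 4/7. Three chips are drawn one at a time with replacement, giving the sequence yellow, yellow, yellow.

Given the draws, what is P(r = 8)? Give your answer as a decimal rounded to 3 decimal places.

The likelihood of the observed sequence under each hypothesis: P(data | r = 1) = (8/9)(8/9)(8/9) = 0.70233; P(data | r = 6) = (3/9)(3/9)(3/9) = 0.037037; P(data | r = 8) = (1/9)(1/9)(1/9) = 0.0013717.
Multiplying each by its prior: 2/7 · 0.70233 = 0.20067, 1/7 · 0.037037 = 0.005291, 4/7 · 0.0013717 = 0.00078385; these sum to 0.20674.
So P(r = 8 | data) = (0.00078385) / (0.20674) = 0.0037915.

0.004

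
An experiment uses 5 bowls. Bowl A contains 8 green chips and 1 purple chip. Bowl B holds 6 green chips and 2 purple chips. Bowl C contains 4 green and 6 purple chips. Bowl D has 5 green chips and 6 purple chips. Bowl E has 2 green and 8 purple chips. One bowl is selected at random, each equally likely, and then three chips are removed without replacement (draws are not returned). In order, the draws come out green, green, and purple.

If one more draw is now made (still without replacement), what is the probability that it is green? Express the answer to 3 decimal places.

Under each hypothesis, the probability of the observed sequence is: P(data | bowl A) = (8/9)(7/8)(1/7) = 0.11111; P(data | bowl B) = (6/8)(5/7)(2/6) = 0.17857; P(data | bowl C) = (4/10)(3/9)(6/8) = 0.1; P(data | bowl D) = (5/11)(4/10)(6/9) = 0.12121; P(data | bowl E) = (2/10)(1/9)(8/8) = 0.022222.
The prior-weighted likelihoods are 1/5 · 0.11111 = 0.022222, 1/5 · 0.17857 = 0.035714, 1/5 · 0.1 = 0.02, 1/5 · 0.12121 = 0.024242, 1/5 · 0.022222 = 0.0044444; with total 0.10662.
Normalising, the posterior is P(bowl A | data) = 0.20842, P(bowl B | data) = 0.33496, P(bowl C | data) = 0.18758, P(bowl D | data) = 0.22737, P(bowl E | data) = 0.041684.
So P(green next | data) = Σ P(green next | H) P(H | data) = (1)(0.20842) + (4/5)(0.33496) + (2/7)(0.18758) + (3/8)(0.22737) + (0)(0.041684) = 0.61524.

0.615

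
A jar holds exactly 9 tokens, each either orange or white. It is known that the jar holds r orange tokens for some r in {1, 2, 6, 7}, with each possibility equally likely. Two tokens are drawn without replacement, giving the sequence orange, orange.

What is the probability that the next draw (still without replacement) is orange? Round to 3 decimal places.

0.637

Under each hypothesis, the probability of the observed sequence is: P(data | r = 1) = (1/9)(0/8) = 0; P(data | r = 2) = (2/9)(1/8) = 1/36; P(data | r = 6) = (6/9)(5/8) = 5/12; P(data | r = 7) = (7/9)(6/8) = 7/12.
The prior-weighted likelihoods are 1/4 · 0 = 0, 1/4 · 1/36 = 1/144, 1/4 · 5/12 = 5/48, 1/4 · 7/12 = 7/48; summing to 37/144.
Normalising, the posterior is P(r = 1 | data) = 0, P(r = 2 | data) = 1/37, P(r = 6 | data) = 15/37, P(r = 7 | data) = 21/37.
The predictive probability is P(orange next | data) = (0)(1/37) + (4/7)(15/37) + (5/7)(21/37) = 165/259.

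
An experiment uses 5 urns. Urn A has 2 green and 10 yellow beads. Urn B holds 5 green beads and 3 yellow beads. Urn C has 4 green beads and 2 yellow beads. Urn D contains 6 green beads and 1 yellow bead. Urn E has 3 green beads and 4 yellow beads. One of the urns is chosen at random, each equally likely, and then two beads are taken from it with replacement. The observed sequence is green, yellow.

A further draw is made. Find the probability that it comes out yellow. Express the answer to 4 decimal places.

0.4519

For each hypothesis, P(data | H) works out to: P(data | urn A) = (2/12)(10/12) = 0.13889; P(data | urn B) = (5/8)(3/8) = 0.23438; P(data | urn C) = (4/6)(2/6) = 0.22222; P(data | urn D) = (6/7)(1/7) = 0.12245; P(data | urn E) = (3/7)(4/7) = 0.2449.
Weighting by the prior gives 1/5 · 0.13889 = 0.027778, 1/5 · 0.23438 = 0.046875, 1/5 · 0.22222 = 0.044444, 1/5 · 0.12245 = 0.02449, 1/5 · 0.2449 = 0.04898; these sum to 0.19257.
Normalising, the posterior is P(urn A | data) = 0.14425, P(urn B | data) = 0.24342, P(urn C | data) = 0.2308, P(urn D | data) = 0.12718, P(urn E | data) = 0.25435.
So P(yellow next | data) = Σ P(yellow next | H) P(H | data) = (5/6)(0.14425) + (3/8)(0.24342) + (1/3)(0.2308) + (1/7)(0.12718) + (4/7)(0.25435) = 0.45194.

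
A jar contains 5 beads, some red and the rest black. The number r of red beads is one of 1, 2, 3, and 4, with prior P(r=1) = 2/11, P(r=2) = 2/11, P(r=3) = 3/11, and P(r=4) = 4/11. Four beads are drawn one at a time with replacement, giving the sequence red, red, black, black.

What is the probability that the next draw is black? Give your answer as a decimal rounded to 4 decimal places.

0.4522

The likelihood of the observed sequence under each hypothesis: P(data | r = 1) = (1/5)(1/5)(4/5)(4/5) = 0.0256; P(data | r = 2) = (2/5)(2/5)(3/5)(3/5) = 0.0576; P(data | r = 3) = (3/5)(3/5)(2/5)(2/5) = 0.0576; P(data | r = 4) = (4/5)(4/5)(1/5)(1/5) = 0.0256.
Multiplying each by its prior: 2/11 · 0.0256 = 0.0046545, 2/11 · 0.0576 = 0.010473, 3/11 · 0.0576 = 0.015709, 4/11 · 0.0256 = 0.0093091; with total 0.040145.
Dividing through by the total gives posterior P(r = 1 | data) = 0.11594, P(r = 2 | data) = 0.26087, P(r = 3 | data) = 0.3913, P(r = 4 | data) = 0.23188.
The predictive probability is P(black next | data) = (4/5)(0.11594) + (3/5)(0.26087) + (2/5)(0.3913) + (1/5)(0.23188) = 0.45217.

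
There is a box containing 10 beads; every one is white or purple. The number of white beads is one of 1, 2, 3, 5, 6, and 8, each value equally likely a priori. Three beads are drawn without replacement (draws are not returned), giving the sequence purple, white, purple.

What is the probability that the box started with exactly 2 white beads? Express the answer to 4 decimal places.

Under each hypothesis, the probability of the observed sequence is: P(data | r = 1) = (9/10)(1/9)(8/8) = 1/10; P(data | r = 2) = (8/10)(2/9)(7/8) = 7/45; P(data | r = 3) = (7/10)(3/9)(6/8) = 7/40; P(data | r = 5) = (5/10)(5/9)(4/8) = 5/36; P(data | r = 6) = (4/10)(6/9)(3/8) = 1/10; P(data | r = 8) = (2/10)(8/9)(1/8) = 1/45.
Weighting by the prior gives 1/6 · 1/10 = 1/60, 1/6 · 7/45 = 7/270, 1/6 · 7/40 = 7/240, 1/6 · 5/36 = 5/216, 1/6 · 1/10 = 1/60, 1/6 · 1/45 = 1/270; these sum to 83/720.
By Bayes' rule, P(r = 2 | data) = (7/270) / (83/720) = 56/249.

0.2249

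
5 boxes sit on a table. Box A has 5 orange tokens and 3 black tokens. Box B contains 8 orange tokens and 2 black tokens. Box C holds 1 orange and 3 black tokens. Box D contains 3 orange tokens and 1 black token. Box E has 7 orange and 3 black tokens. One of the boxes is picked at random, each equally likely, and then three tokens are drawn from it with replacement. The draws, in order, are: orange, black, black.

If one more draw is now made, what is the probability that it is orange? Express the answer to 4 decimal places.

Compute the likelihood of the observed sequence for each case: P(data | box A) = (5/8)(3/8)(3/8) = 0.087891; P(data | box B) = (8/10)(2/10)(2/10) = 0.032; P(data | box C) = (1/4)(3/4)(3/4) = 0.14062; P(data | box D) = (3/4)(1/4)(1/4) = 0.046875; P(data | box E) = (7/10)(3/10)(3/10) = 0.063.
Weighting by the prior gives 1/5 · 0.087891 = 0.017578, 1/5 · 0.032 = 0.0064, 1/5 · 0.14062 = 0.028125, 1/5 · 0.046875 = 0.009375, 1/5 · 0.063 = 0.0126; with total 0.074078.
Normalising, the posterior is P(box A | data) = 0.23729, P(box B | data) = 0.086395, P(box C | data) = 0.37967, P(box D | data) = 0.12656, P(box E | data) = 0.17009.
So P(orange next | data) = Σ P(orange next | H) P(H | data) = (5/8)(0.23729) + (4/5)(0.086395) + (1/4)(0.37967) + (3/4)(0.12656) + (7/10)(0.17009) = 0.52632.

0.5263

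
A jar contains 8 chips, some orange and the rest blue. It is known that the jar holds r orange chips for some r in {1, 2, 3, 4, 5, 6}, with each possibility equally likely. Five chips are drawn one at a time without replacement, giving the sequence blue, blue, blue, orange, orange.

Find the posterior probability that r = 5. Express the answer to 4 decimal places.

0.1190

Under each hypothesis, the probability of the observed sequence is: P(data | r = 1) = (7/8)(6/7)(5/6)(1/5)(0/4) = 0; P(data | r = 2) = (6/8)(5/7)(4/6)(2/5)(1/4) = 1/28; P(data | r = 3) = (5/8)(4/7)(3/6)(3/5)(2/4) = 3/56; P(data | r = 4) = (4/8)(3/7)(2/6)(4/5)(3/4) = 3/70; P(data | r = 5) = (3/8)(2/7)(1/6)(5/5)(4/4) = 1/56; P(data | r = 6) = (2/8)(1/7)(0/6) = 0.
The prior-weighted likelihoods are 1/6 · 0 = 0, 1/6 · 1/28 = 1/168, 1/6 · 3/56 = 1/112, 1/6 · 3/70 = 1/140, 1/6 · 1/56 = 1/336, 1/6 · 0 = 0; these sum to 1/40.
Therefore the posterior P(r = 5 | data) = (1/336) / (1/40) = 5/42.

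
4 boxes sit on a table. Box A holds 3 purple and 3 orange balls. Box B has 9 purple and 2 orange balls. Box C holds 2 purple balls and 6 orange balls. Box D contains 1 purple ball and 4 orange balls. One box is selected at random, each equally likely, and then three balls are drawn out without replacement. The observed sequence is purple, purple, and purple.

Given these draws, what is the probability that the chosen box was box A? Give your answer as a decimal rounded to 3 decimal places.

0.089

Under each hypothesis, the probability of the observed sequence is: P(data | box A) = (3/6)(2/5)(1/4) = 1/20; P(data | box B) = (9/11)(8/10)(7/9) = 28/55; P(data | box C) = (2/8)(1/7)(0/6) = 0; P(data | box D) = (1/5)(0/4) = 0.
Weighting by the prior gives 1/4 · 1/20 = 1/80, 1/4 · 28/55 = 7/55, 1/4 · 0 = 0, 1/4 · 0 = 0; these sum to 123/880.
By Bayes' rule, P(box A | data) = (1/80) / (123/880) = 11/123.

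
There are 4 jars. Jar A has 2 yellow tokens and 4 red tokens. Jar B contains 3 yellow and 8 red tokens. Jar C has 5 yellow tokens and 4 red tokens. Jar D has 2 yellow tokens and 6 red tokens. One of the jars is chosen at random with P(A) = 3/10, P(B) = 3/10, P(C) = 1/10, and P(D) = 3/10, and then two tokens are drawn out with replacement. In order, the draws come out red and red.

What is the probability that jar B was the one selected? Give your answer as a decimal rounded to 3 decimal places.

0.330

The likelihood of the observed sequence under each hypothesis: P(data | jar A) = (4/6)(4/6) = 0.44444; P(data | jar B) = (8/11)(8/11) = 0.52893; P(data | jar C) = (4/9)(4/9) = 0.19753; P(data | jar D) = (6/8)(6/8) = 0.5625.
Weighting by the prior gives 3/10 · 0.44444 = 0.13333, 3/10 · 0.52893 = 0.15868, 1/10 · 0.19753 = 0.019753, 3/10 · 0.5625 = 0.16875; with total 0.48051.
So P(jar B | data) = (0.15868) / (0.48051) = 0.33022.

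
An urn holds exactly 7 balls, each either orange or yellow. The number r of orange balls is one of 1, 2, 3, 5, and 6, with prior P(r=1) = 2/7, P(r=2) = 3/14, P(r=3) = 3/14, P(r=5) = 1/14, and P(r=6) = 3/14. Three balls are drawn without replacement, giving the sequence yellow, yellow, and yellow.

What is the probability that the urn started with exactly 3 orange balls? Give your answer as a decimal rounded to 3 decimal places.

0.098

Under each hypothesis, the probability of the observed sequence is: P(data | r = 1) = (6/7)(5/6)(4/5) = 4/7; P(data | r = 2) = (5/7)(4/6)(3/5) = 2/7; P(data | r = 3) = (4/7)(3/6)(2/5) = 4/35; P(data | r = 5) = (2/7)(1/6)(0/5) = 0; P(data | r = 6) = (1/7)(0/6) = 0.
Multiplying each by its prior: 2/7 · 4/7 = 8/49, 3/14 · 2/7 = 3/49, 3/14 · 4/35 = 6/245, 1/14 · 0 = 0, 3/14 · 0 = 0; with total 61/245.
Hence P(r = 3 | data) = (6/245) / (61/245) = 6/61.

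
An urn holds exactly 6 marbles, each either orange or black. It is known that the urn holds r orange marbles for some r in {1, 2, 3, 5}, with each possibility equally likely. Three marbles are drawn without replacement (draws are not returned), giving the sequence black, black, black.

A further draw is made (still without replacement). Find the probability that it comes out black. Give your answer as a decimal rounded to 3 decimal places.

Under each hypothesis, the probability of the observed sequence is: P(data | r = 1) = (5/6)(4/5)(3/4) = 1/2; P(data | r = 2) = (4/6)(3/5)(2/4) = 1/5; P(data | r = 3) = (3/6)(2/5)(1/4) = 1/20; P(data | r = 5) = (1/6)(0/5) = 0.
The prior-weighted likelihoods are 1/4 · 1/2 = 1/8, 1/4 · 1/5 = 1/20, 1/4 · 1/20 = 1/80, 1/4 · 0 = 0; with total 3/16.
The posterior is then P(r = 1 | data) = 2/3, P(r = 2 | data) = 4/15, P(r = 3 | data) = 1/15, P(r = 5 | data) = 0.
Averaging over the posterior, P(black next | data) = (2/3)(2/3) + (1/3)(4/15) + (0)(1/15) = 8/15.

0.533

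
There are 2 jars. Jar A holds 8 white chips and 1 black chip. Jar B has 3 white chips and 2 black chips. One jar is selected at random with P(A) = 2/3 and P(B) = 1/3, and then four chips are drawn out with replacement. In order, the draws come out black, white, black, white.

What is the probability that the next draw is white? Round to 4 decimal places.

0.6731

The likelihood of the observed sequence under each hypothesis: P(data | jar A) = (1/9)(8/9)(1/9)(8/9) = 0.0097546; P(data | jar B) = (2/5)(3/5)(2/5)(3/5) = 0.0576.
Weighting by the prior gives 2/3 · 0.0097546 = 0.0065031, 1/3 · 0.0576 = 0.0192; these sum to 0.025703.
Dividing through by the total gives posterior P(jar A | data) = 0.25301, P(jar B | data) = 0.74699.
Averaging over the posterior, P(white next | data) = (8/9)(0.25301) + (3/5)(0.74699) = 0.67309.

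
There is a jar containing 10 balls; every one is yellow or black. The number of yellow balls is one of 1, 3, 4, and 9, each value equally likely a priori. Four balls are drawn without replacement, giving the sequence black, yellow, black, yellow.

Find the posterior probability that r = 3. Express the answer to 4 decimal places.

Under each hypothesis, the probability of the observed sequence is: P(data | r = 1) = (9/10)(1/9)(8/8)(0/7) = 0; P(data | r = 3) = (7/10)(3/9)(6/8)(2/7) = 1/20; P(data | r = 4) = (6/10)(4/9)(5/8)(3/7) = 1/14; P(data | r = 9) = (1/10)(9/9)(0/8) = 0.
The prior-weighted likelihoods are 1/4 · 0 = 0, 1/4 · 1/20 = 1/80, 1/4 · 1/14 = 1/56, 1/4 · 0 = 0; with total 17/560.
So P(r = 3 | data) = (1/80) / (17/560) = 7/17.

0.4118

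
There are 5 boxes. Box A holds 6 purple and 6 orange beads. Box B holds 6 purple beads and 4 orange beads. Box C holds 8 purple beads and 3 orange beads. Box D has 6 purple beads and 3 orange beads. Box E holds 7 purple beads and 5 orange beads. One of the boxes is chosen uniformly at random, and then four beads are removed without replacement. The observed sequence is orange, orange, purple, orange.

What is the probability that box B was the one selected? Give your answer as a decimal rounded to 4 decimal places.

Under each hypothesis, the probability of the observed sequence is: P(data | box A) = (6/12)(5/11)(6/10)(4/9) = 0.060606; P(data | box B) = (4/10)(3/9)(6/8)(2/7) = 0.028571; P(data | box C) = (3/11)(2/10)(8/9)(1/8) = 0.0060606; P(data | box D) = (3/9)(2/8)(6/7)(1/6) = 0.011905; P(data | box E) = (5/12)(4/11)(7/10)(3/9) = 0.035354.
The prior-weighted likelihoods are 1/5 · 0.060606 = 0.012121, 1/5 · 0.028571 = 0.0057143, 1/5 · 0.0060606 = 0.0012121, 1/5 · 0.011905 = 0.002381, 1/5 · 0.035354 = 0.0070707; summing to 0.028499.
Hence P(box B | data) = (0.0057143) / (0.028499) = 0.20051.

0.2005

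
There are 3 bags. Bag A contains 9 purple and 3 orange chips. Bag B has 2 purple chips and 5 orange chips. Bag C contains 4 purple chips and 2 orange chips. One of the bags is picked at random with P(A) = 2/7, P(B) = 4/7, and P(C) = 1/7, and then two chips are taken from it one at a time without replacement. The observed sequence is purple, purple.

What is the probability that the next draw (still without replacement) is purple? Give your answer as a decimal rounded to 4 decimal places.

0.5731

Under each hypothesis, the probability of the observed sequence is: P(data | bag A) = (9/12)(8/11) = 0.54545; P(data | bag B) = (2/7)(1/6) = 0.047619; P(data | bag C) = (4/6)(3/5) = 0.4.
The prior-weighted likelihoods are 2/7 · 0.54545 = 0.15584, 4/7 · 0.047619 = 0.027211, 1/7 · 0.4 = 0.057143; with total 0.2402.
Normalising, the posterior is P(bag A | data) = 0.64882, P(bag B | data) = 0.11329, P(bag C | data) = 0.2379.
Averaging over the posterior, P(purple next | data) = (7/10)(0.64882) + (0)(0.11329) + (1/2)(0.2379) = 0.57312.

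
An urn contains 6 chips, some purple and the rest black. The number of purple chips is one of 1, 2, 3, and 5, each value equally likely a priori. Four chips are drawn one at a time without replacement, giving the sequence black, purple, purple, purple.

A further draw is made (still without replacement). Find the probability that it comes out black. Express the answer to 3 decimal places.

0.231

Compute the likelihood of the observed sequence for each case: P(data | r = 1) = (5/6)(1/5)(0/4) = 0; P(data | r = 2) = (4/6)(2/5)(1/4)(0/3) = 0; P(data | r = 3) = (3/6)(3/5)(2/4)(1/3) = 1/20; P(data | r = 5) = (1/6)(5/5)(4/4)(3/3) = 1/6.
The prior-weighted likelihoods are 1/4 · 0 = 0, 1/4 · 0 = 0, 1/4 · 1/20 = 1/80, 1/4 · 1/6 = 1/24; with total 13/240.
Normalising, the posterior is P(r = 1 | data) = 0, P(r = 2 | data) = 0, P(r = 3 | data) = 3/13, P(r = 5 | data) = 10/13.
Averaging over the posterior, P(black next | data) = (1)(3/13) + (0)(10/13) = 3/13.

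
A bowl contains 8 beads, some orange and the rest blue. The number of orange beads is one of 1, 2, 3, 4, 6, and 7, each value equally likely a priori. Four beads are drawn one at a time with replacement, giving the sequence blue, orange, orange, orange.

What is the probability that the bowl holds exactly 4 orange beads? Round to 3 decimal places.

Compute the likelihood of the observed sequence for each case: P(data | r = 1) = (7/8)(1/8)(1/8)(1/8) = 0.001709; P(data | r = 2) = (6/8)(2/8)(2/8)(2/8) = 0.011719; P(data | r = 3) = (5/8)(3/8)(3/8)(3/8) = 0.032959; P(data | r = 4) = (4/8)(4/8)(4/8)(4/8) = 0.0625; P(data | r = 6) = (2/8)(6/8)(6/8)(6/8) = 0.10547; P(data | r = 7) = (1/8)(7/8)(7/8)(7/8) = 0.08374.
Multiplying each by its prior: 1/6 · 0.001709 = 0.00028483, 1/6 · 0.011719 = 0.0019531, 1/6 · 0.032959 = 0.0054932, 1/6 · 0.0625 = 0.010417, 1/6 · 0.10547 = 0.017578, 1/6 · 0.08374 = 0.013957; with total 0.049683.
So P(r = 4 | data) = (0.010417) / (0.049683) = 0.20966.

0.210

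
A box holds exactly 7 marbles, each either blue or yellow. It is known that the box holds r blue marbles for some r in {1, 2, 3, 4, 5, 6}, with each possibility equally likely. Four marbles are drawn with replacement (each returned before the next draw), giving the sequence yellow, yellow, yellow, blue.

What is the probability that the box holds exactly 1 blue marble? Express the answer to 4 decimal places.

0.2660

The likelihood of the observed sequence under each hypothesis: P(data | r = 1) = (6/7)(6/7)(6/7)(1/7) = 0.089963; P(data | r = 2) = (5/7)(5/7)(5/7)(2/7) = 0.10412; P(data | r = 3) = (4/7)(4/7)(4/7)(3/7) = 0.079967; P(data | r = 4) = (3/7)(3/7)(3/7)(4/7) = 0.044981; P(data | r = 5) = (2/7)(2/7)(2/7)(5/7) = 0.01666; P(data | r = 6) = (1/7)(1/7)(1/7)(6/7) = 0.002499.
The prior-weighted likelihoods are 1/6 · 0.089963 = 0.014994, 1/6 · 0.10412 = 0.017354, 1/6 · 0.079967 = 0.013328, 1/6 · 0.044981 = 0.0074969, 1/6 · 0.01666 = 0.0027766, 1/6 · 0.002499 = 0.00041649; summing to 0.056365.
So P(r = 1 | data) = (0.014994) / (0.056365) = 0.26601.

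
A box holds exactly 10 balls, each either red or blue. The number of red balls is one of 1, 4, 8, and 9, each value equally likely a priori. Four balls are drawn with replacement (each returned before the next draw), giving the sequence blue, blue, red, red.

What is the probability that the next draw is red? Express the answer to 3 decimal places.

Compute the likelihood of the observed sequence for each case: P(data | r = 1) = (9/10)(9/10)(1/10)(1/10) = 0.0081; P(data | r = 4) = (6/10)(6/10)(4/10)(4/10) = 0.0576; P(data | r = 8) = (2/10)(2/10)(8/10)(8/10) = 0.0256; P(data | r = 9) = (1/10)(1/10)(9/10)(9/10) = 0.0081.
Multiplying each by its prior: 1/4 · 0.0081 = 0.002025, 1/4 · 0.0576 = 0.0144, 1/4 · 0.0256 = 0.0064, 1/4 · 0.0081 = 0.002025; with total 0.02485.
Dividing through by the total gives posterior P(r = 1 | data) = 0.081489, P(r = 4 | data) = 0.57948, P(r = 8 | data) = 0.25755, P(r = 9 | data) = 0.081489.
Averaging over the posterior, P(red next | data) = (1/10)(0.081489) + (2/5)(0.57948) + (4/5)(0.25755) + (9/10)(0.081489) = 0.51932.

0.519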